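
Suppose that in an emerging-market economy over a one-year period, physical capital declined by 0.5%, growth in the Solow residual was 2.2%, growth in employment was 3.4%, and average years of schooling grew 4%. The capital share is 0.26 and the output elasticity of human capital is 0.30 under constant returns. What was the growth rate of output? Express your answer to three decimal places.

Labor's share = 1 − 0.26 − 0.3 = 0.44.
Physical capital: 0.26 × (-0.5) = -0.13 pp.
Average years of schooling: 0.3 × 4 = 1.2 pp.
Employment: 0.44 × 3.4 = 1.496 pp.
Output growth = 2.2 + 2.566 = 4.766%.

4.766%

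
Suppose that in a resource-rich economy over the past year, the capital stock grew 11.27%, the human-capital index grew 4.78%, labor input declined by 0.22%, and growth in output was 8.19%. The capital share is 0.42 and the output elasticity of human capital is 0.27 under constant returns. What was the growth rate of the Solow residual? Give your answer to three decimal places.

Labor's share = 1 − 0.42 − 0.27 = 0.31.
The capital stock: 0.42 × 11.27 = 4.7334 pp.
The human-capital index: 0.27 × 4.78 = 1.2906 pp.
Labor input: 0.31 × (-0.22) = -0.0682 pp.
TFP growth = 8.19 − 5.9558 = 2.2342%.

The Solow residual growth was 2.234%.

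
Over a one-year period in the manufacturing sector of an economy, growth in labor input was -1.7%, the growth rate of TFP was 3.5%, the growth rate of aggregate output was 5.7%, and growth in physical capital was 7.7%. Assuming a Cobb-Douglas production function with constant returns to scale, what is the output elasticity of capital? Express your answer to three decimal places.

The output elasticity of capital is 0.415.

gY = gA + α·gK + (1−α)·gL, so gY − gA − gL = α(gK − gL).
5.7 − 3.5 + 1.7 = α × (7.7 − (-1.7)).
3.9 = 9.4 α, so α = 0.41489.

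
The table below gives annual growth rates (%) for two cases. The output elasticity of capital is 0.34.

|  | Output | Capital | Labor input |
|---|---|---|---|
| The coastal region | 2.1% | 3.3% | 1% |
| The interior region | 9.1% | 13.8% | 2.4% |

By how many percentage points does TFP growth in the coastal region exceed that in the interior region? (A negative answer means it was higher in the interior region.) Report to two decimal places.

Labor's share = 1 − 0.34 = 0.66.
The coastal region: TFP = 2.1 − 1.122 − 0.66 = 0.318%.
The interior region: TFP = 9.1 − 4.692 − 1.584 = 2.824%.
Difference = 0.318 − (2.824) = -2.506 pp.

-2.51 percentage points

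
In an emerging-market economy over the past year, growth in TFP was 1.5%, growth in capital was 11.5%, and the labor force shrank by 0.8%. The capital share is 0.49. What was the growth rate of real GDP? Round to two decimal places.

Labor's share = 1 − 0.49 = 0.51.
Capital: 0.49 × 11.5 = 5.635 pp.
The labor force: 0.51 × (-0.8) = -0.408 pp.
Output growth = 1.5 + 5.227 = 6.727%.

6.73%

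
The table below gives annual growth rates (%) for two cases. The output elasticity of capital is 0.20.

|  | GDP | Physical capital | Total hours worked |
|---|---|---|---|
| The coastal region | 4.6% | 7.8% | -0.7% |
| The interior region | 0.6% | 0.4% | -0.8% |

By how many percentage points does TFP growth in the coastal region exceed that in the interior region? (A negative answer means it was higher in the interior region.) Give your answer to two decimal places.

2.44 percentage points

Labor's share = 1 − 0.2 = 0.8.
The coastal region: TFP = 4.6 − 1.56 + 0.56 = 3.6%.
The interior region: TFP = 0.6 − 0.08 + 0.64 = 1.16%.
Difference = 3.6 − (1.16) = 2.44 pp.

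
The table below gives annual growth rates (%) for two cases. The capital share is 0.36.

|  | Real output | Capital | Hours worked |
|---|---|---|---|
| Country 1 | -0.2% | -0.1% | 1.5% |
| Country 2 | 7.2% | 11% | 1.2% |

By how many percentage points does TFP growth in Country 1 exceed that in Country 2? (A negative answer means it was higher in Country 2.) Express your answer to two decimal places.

-3.60 percentage points

Labor's share = 1 − 0.36 = 0.64.
Country 1: TFP = -0.2 + 0.036 − 0.96 = -1.124%.
Country 2: TFP = 7.2 − 3.96 − 0.768 = 2.472%.
Difference = -1.124 − (2.472) = -3.596 pp.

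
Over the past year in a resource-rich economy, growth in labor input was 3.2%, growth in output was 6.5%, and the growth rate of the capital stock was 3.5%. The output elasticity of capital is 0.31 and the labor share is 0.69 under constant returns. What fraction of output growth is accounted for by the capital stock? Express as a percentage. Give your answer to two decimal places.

The capital stock accounted for 16.69% of growth.

The capital stock contributed 0.31 × 3.5 = 1.085 pp.
Share of growth = 1.085 / 6.5 × 100 = 16.6923%.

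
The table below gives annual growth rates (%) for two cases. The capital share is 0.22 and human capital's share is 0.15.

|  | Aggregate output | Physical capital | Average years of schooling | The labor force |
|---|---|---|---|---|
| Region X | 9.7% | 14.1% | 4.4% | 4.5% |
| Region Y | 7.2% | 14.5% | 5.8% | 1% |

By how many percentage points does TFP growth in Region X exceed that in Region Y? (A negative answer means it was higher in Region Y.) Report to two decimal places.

0.59 percentage points

Labor's share = 1 − 0.22 − 0.15 = 0.63.
Region X: TFP = 9.7 − 3.102 − 0.66 − 2.835 = 3.103%.
Region Y: TFP = 7.2 − 3.19 − 0.87 − 0.63 = 2.51%.
Difference = 3.103 − (2.51) = 0.593 pp.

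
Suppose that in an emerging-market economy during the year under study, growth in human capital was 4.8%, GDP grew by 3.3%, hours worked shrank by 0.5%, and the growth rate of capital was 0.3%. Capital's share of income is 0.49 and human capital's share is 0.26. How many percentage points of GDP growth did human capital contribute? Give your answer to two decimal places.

1.25 percentage points

Contribution = share × growth = 0.26 × 4.8 = 1.248 pp.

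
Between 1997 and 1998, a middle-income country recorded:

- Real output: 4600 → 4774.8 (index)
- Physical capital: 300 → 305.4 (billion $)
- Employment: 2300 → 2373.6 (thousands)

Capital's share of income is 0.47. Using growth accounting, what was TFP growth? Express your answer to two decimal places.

Real output growth = (4774.8 − 4600) / 4600 = 3.8%.
Physical capital growth = (305.4 − 300) / 300 = 1.8%.
Employment growth = (2373.6 − 2300) / 2300 = 3.2%.
Labor's share = 1 − 0.47 = 0.53.
Physical capital: 0.47 × 1.8 = 0.846 pp.
Employment: 0.53 × 3.2 = 1.696 pp.
TFP growth = 3.8 − 2.542 = 1.258%.

1.26%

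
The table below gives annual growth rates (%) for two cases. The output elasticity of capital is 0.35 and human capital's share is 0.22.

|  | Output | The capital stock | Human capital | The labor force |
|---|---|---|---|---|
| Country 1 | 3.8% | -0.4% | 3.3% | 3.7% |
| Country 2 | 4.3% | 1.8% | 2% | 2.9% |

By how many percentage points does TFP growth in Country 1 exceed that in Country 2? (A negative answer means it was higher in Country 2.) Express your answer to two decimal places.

-0.36 percentage points

Labor's share = 1 − 0.35 − 0.22 = 0.43.
Country 1: TFP = 3.8 + 0.14 − 0.726 − 1.591 = 1.623%.
Country 2: TFP = 4.3 − 0.63 − 0.44 − 1.247 = 1.983%.
Difference = 1.623 − (1.983) = -0.36 pp.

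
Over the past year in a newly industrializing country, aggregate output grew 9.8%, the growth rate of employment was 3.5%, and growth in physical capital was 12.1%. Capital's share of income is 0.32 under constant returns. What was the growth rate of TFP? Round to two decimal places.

Labor's share = 1 − 0.32 = 0.68.
Physical capital: 0.32 × 12.1 = 3.872 pp.
Employment: 0.68 × 3.5 = 2.38 pp.
TFP growth = 9.8 − 6.252 = 3.548%.

TFP growth was 3.55%.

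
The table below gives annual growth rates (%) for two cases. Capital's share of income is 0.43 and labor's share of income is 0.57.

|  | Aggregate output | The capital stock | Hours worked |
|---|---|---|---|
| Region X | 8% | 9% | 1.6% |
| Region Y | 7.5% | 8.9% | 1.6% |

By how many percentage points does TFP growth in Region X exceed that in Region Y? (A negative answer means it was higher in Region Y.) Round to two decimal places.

0.46 percentage points

Labor's share = 1 − 0.43 = 0.57.
Region X: TFP = 8 − 3.87 − 0.912 = 3.218%.
Region Y: TFP = 7.5 − 3.827 − 0.912 = 2.761%.
Difference = 3.218 − (2.761) = 0.457 pp.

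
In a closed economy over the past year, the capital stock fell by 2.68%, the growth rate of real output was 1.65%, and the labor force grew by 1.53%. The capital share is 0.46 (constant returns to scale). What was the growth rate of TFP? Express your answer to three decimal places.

Labor's share = 1 − 0.46 = 0.54.
The capital stock: 0.46 × (-2.68) = -1.2328 pp.
The labor force: 0.54 × 1.53 = 0.8262 pp.
TFP growth = 1.65 + 0.4066 = 2.0566%.

2.057%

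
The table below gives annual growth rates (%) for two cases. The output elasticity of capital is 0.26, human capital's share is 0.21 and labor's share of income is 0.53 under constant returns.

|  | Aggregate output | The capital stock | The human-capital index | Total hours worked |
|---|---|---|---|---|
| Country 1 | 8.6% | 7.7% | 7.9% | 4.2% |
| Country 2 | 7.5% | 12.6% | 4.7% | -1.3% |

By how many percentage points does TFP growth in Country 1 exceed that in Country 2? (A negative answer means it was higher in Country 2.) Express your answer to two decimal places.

-1.21 percentage points

Labor's share = 1 − 0.26 − 0.21 = 0.53.
Country 1: TFP = 8.6 − 2.002 − 1.659 − 2.226 = 2.713%.
Country 2: TFP = 7.5 − 3.276 − 0.987 + 0.689 = 3.926%.
Difference = 2.713 − (3.926) = -1.213 pp.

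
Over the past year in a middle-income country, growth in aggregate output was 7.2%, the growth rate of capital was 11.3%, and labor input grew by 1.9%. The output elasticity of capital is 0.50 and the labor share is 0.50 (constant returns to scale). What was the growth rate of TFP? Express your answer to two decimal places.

TFP growth was 0.60%.

Labor's share = 1 − 0.5 = 0.5.
Capital: 0.5 × 11.3 = 5.65 pp.
Labor input: 0.5 × 1.9 = 0.95 pp.
TFP growth = 7.2 − 6.6 = 0.6%.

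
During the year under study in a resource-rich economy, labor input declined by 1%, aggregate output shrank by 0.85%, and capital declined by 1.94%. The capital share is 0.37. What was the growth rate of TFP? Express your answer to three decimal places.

0.498%

Labor's share = 1 − 0.37 = 0.63.
Capital: 0.37 × (-1.94) = -0.7178 pp.
Labor input: 0.63 × (-1) = -0.63 pp.
TFP growth = -0.85 + 1.3478 = 0.4978%.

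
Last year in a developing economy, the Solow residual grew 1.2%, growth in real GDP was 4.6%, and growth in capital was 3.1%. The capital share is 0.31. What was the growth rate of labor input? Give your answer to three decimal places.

3.535%

Labor's share = 1 − 0.31 = 0.69.
gY = gA + 0.31×3.1 + 0.69×g.
0.69×g = 4.6 − 1.2 − 0.961 = 2.439.
g = 2.439 / 0.69 = 3.53478%.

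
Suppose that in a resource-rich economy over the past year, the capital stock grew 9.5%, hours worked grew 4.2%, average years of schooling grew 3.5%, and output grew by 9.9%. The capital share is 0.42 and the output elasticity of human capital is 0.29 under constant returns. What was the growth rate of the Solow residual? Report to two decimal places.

Labor's share = 1 − 0.42 − 0.29 = 0.29.
The capital stock: 0.42 × 9.5 = 3.99 pp.
Average years of schooling: 0.29 × 3.5 = 1.015 pp.
Hours worked: 0.29 × 4.2 = 1.218 pp.
TFP growth = 9.9 − 6.223 = 3.677%.

3.68%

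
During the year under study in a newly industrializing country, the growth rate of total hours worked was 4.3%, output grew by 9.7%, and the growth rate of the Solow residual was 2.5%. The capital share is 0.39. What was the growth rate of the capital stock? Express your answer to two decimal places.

Labor's share = 1 − 0.39 = 0.61.
gY = gA + 0.61×4.3 + 0.39×g.
0.39×g = 9.7 − 2.5 − 2.623 = 4.577.
g = 4.577 / 0.39 = 11.7359%.

11.74%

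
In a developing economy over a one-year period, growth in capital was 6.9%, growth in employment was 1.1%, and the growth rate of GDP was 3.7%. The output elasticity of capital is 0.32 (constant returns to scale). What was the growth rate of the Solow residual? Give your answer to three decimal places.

Labor's share = 1 − 0.32 = 0.68.
Capital: 0.32 × 6.9 = 2.208 pp.
Employment: 0.68 × 1.1 = 0.748 pp.
TFP growth = 3.7 − 2.956 = 0.744%.

0.744%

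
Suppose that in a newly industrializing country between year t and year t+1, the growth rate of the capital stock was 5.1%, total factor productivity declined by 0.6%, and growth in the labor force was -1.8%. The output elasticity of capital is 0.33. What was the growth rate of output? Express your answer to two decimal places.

-0.12%

Labor's share = 1 − 0.33 = 0.67.
The capital stock: 0.33 × 5.1 = 1.683 pp.
The labor force: 0.67 × (-1.8) = -1.206 pp.
Output growth = -0.6 + 0.477 = -0.123%.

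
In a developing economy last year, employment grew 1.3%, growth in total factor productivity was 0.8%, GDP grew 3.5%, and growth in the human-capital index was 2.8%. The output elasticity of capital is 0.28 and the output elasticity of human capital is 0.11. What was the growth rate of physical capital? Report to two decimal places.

Labor's share = 1 − 0.28 − 0.11 = 0.61.
gY = gA + 0.11×2.8 + 0.61×1.3 + 0.28×g.
0.28×g = 3.5 − 0.8 − 1.101 = 1.599.
g = 1.599 / 0.28 = 5.7107%.

5.71%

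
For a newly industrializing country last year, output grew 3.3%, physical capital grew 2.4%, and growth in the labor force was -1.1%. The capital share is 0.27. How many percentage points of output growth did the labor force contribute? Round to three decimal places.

-0.803 percentage points

Labor's share = 1 − 0.27 = 0.73.
Contribution = share × growth = 0.73 × (-1.1) = -0.803 pp.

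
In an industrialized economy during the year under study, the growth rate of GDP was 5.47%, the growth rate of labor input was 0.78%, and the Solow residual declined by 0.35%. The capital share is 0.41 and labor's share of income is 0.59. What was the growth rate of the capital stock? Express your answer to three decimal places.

Labor's share = 1 − 0.41 = 0.59.
gY = gA + 0.59×0.78 + 0.41×g.
0.41×g = 5.47 + 0.35 − 0.4602 = 5.3598.
g = 5.3598 / 0.41 = 13.07268%.

13.073%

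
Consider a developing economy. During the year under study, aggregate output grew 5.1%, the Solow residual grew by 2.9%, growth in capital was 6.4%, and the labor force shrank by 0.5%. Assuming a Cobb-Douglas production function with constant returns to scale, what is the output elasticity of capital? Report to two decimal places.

gY = gA + α·gK + (1−α)·gL, so gY − gA − gL = α(gK − gL).
5.1 − 2.9 + 0.5 = α × (6.4 − (-0.5)).
2.7 = 6.9 α, so α = 0.3913.

0.39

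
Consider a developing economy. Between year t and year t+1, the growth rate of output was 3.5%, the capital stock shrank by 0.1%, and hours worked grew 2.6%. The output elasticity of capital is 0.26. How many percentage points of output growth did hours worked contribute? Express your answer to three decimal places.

1.924

Labor's share = 1 − 0.26 = 0.74.
Contribution = share × growth = 0.74 × 2.6 = 1.924 pp.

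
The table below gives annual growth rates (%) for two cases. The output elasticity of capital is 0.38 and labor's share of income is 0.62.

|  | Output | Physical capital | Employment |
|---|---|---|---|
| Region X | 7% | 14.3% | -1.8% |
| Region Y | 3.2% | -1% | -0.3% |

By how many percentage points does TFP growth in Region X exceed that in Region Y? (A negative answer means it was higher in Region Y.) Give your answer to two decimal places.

Labor's share = 1 − 0.38 = 0.62.
Region X: TFP = 7 − 5.434 + 1.116 = 2.682%.
Region Y: TFP = 3.2 + 0.38 + 0.186 = 3.766%.
Difference = 2.682 − (3.766) = -1.084 pp.

-1.08 percentage points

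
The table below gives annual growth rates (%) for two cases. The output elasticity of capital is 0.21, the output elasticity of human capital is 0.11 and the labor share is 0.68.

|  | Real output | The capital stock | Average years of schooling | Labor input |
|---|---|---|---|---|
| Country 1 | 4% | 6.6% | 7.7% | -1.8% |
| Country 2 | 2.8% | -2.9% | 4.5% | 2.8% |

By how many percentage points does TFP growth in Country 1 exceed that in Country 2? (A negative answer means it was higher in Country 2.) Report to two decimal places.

1.98 percentage points

Labor's share = 1 − 0.21 − 0.11 = 0.68.
Country 1: TFP = 4 − 1.386 − 0.847 + 1.224 = 2.991%.
Country 2: TFP = 2.8 + 0.609 − 0.495 − 1.904 = 1.01%.
Difference = 2.991 − (1.01) = 1.981 pp.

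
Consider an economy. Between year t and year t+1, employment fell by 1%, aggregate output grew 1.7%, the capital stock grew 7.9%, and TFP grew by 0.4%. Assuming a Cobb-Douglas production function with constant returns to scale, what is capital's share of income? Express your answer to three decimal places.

gY = gA + α·gK + (1−α)·gL, so gY − gA − gL = α(gK − gL).
1.7 − 0.4 + 1 = α × (7.9 − (-1)).
2.3 = 8.9 α, so α = 0.25843.

0.258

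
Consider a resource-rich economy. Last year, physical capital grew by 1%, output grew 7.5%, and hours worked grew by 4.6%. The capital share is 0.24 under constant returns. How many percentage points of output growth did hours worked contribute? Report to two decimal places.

3.50 pp

Labor's share = 1 − 0.24 = 0.76.
Contribution = share × growth = 0.76 × 4.6 = 3.496 pp.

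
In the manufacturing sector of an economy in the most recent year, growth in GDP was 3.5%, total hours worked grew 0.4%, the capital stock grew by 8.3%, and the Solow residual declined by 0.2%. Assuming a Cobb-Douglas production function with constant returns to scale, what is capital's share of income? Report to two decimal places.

α = 0.42

gY = gA + α·gK + (1−α)·gL, so gY − gA − gL = α(gK − gL).
3.5 + 0.2 − 0.4 = α × (8.3 − 0.4).
3.3 = 7.9 α, so α = 0.4177.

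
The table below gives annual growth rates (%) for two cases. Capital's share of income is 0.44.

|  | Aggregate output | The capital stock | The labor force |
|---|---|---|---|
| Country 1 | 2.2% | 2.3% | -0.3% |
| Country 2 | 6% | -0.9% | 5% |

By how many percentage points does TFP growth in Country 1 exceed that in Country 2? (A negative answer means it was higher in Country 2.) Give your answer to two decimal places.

Labor's share = 1 − 0.44 = 0.56.
Country 1: TFP = 2.2 − 1.012 + 0.168 = 1.356%.
Country 2: TFP = 6 + 0.396 − 2.8 = 3.596%.
Difference = 1.356 − (3.596) = -2.24 pp.

-2.24 percentage points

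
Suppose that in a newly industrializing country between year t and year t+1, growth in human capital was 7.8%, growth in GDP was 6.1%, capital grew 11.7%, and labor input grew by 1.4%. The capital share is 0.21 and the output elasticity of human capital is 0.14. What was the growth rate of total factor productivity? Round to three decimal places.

1.641%

Labor's share = 1 − 0.21 − 0.14 = 0.65.
Capital: 0.21 × 11.7 = 2.457 pp.
Human capital: 0.14 × 7.8 = 1.092 pp.
Labor input: 0.65 × 1.4 = 0.91 pp.
TFP growth = 6.1 − 4.459 = 1.641%.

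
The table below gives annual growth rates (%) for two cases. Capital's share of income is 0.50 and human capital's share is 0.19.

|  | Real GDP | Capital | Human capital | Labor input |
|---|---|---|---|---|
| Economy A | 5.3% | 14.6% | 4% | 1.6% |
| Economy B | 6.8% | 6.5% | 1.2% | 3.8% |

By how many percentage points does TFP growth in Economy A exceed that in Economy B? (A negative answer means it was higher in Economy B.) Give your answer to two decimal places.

-5.40 percentage points

Labor's share = 1 − 0.5 − 0.19 = 0.31.
Economy A: TFP = 5.3 − 7.3 − 0.76 − 0.496 = -3.256%.
Economy B: TFP = 6.8 − 3.25 − 0.228 − 1.178 = 2.144%.
Difference = -3.256 − (2.144) = -5.4 pp.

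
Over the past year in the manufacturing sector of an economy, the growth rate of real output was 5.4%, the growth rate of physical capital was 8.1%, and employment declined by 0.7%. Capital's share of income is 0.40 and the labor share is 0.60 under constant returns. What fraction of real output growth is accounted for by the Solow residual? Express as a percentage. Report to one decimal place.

Labor's share = 1 − 0.4 = 0.6.
Physical capital: 0.4 × 8.1 = 3.24 pp.
Employment: 0.6 × (-0.7) = -0.42 pp.
TFP growth = 5.4 − 2.82 = 2.58%.
TFP share of growth = 2.58 / 5.4 × 100 = 47.778%.

47.8%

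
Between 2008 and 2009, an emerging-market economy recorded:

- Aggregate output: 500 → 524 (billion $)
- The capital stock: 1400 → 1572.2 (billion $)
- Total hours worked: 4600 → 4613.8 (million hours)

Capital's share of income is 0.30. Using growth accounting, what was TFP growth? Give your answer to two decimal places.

Aggregate output growth = (524 − 500) / 500 = 4.8%.
The capital stock growth = (1572.2 − 1400) / 1400 = 12.3%.
Total hours worked growth = (4613.8 − 4600) / 4600 = 0.3%.
Labor's share = 1 − 0.3 = 0.7.
The capital stock: 0.3 × 12.3 = 3.69 pp.
Total hours worked: 0.7 × 0.3 = 0.21 pp.
TFP growth = 4.8 − 3.9 = 0.9%.

TFP growth was 0.90%.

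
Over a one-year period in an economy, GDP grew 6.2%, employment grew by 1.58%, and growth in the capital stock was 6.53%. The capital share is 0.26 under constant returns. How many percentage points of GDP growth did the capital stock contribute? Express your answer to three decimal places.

1.698 pp

Contribution = share × growth = 0.26 × 6.53 = 1.6978 pp.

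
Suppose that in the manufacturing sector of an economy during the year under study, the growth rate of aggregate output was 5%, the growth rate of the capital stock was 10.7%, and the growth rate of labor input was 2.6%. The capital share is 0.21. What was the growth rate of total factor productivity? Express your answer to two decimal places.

0.70%

Labor's share = 1 − 0.21 = 0.79.
The capital stock: 0.21 × 10.7 = 2.247 pp.
Labor input: 0.79 × 2.6 = 2.054 pp.
TFP growth = 5 − 4.301 = 0.699%.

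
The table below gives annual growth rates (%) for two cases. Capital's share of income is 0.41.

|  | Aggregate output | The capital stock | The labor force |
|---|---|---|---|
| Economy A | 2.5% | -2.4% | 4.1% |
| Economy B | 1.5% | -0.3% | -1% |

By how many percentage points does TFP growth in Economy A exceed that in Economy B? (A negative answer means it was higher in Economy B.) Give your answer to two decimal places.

-1.15 percentage points

Labor's share = 1 − 0.41 = 0.59.
Economy A: TFP = 2.5 + 0.984 − 2.419 = 1.065%.
Economy B: TFP = 1.5 + 0.123 + 0.59 = 2.213%.
Difference = 1.065 − (2.213) = -1.148 pp.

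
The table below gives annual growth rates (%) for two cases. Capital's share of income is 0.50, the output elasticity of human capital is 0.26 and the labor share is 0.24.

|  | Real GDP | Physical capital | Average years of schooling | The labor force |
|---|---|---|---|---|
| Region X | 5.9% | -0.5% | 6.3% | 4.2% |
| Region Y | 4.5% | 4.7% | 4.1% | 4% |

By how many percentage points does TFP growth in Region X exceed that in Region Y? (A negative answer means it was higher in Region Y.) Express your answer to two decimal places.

3.38 percentage points

Labor's share = 1 − 0.5 − 0.26 = 0.24.
Region X: TFP = 5.9 + 0.25 − 1.638 − 1.008 = 3.504%.
Region Y: TFP = 4.5 − 2.35 − 1.066 − 0.96 = 0.124%.
Difference = 3.504 − (0.124) = 3.38 pp.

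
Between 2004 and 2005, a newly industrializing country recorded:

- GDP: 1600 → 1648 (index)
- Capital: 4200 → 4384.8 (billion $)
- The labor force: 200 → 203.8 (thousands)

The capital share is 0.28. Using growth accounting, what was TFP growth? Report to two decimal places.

0.40%

GDP growth = (1648 − 1600) / 1600 = 3%.
Capital growth = (4384.8 − 4200) / 4200 = 4.4%.
The labor force growth = (203.8 − 200) / 200 = 1.9%.
Labor's share = 1 − 0.28 = 0.72.
Capital: 0.28 × 4.4 = 1.232 pp.
The labor force: 0.72 × 1.9 = 1.368 pp.
TFP growth = 3 − 2.6 = 0.4%.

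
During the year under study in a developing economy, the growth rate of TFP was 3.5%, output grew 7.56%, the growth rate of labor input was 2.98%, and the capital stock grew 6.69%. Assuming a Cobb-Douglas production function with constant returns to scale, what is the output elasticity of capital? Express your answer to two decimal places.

α = 0.29

gY = gA + α·gK + (1−α)·gL, so gY − gA − gL = α(gK − gL).
7.56 − 3.5 − 2.98 = α × (6.69 − 2.98).
1.08 = 3.71 α, so α = 0.2911.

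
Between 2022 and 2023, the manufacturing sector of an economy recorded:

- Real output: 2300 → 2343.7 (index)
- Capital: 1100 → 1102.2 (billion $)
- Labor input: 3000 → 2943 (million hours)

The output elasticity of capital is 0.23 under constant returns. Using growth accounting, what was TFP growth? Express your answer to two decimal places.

TFP growth was 3.32%.

Real output growth = (2343.7 − 2300) / 2300 = 1.9%.
Capital growth = (1102.2 − 1100) / 1100 = 0.2%.
Labor input growth = (2943 − 3000) / 3000 = -1.9%.
Labor's share = 1 − 0.23 = 0.77.
Capital: 0.23 × 0.2 = 0.046 pp.
Labor input: 0.77 × (-1.9) = -1.463 pp.
TFP growth = 1.9 + 1.417 = 3.317%.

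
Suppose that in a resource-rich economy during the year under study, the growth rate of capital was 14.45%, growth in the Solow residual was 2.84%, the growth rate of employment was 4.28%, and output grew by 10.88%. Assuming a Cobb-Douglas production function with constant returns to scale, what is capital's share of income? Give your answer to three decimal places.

gY = gA + α·gK + (1−α)·gL, so gY − gA − gL = α(gK − gL).
10.88 − 2.84 − 4.28 = α × (14.45 − 4.28).
3.76 = 10.17 α, so α = 0.36971.

0.370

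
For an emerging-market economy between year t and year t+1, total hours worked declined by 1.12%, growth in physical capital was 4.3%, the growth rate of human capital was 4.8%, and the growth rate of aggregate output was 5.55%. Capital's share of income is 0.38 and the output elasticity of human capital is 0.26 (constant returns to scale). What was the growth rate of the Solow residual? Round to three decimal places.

Labor's share = 1 − 0.38 − 0.26 = 0.36.
Physical capital: 0.38 × 4.3 = 1.634 pp.
Human capital: 0.26 × 4.8 = 1.248 pp.
Total hours worked: 0.36 × (-1.12) = -0.4032 pp.
TFP growth = 5.55 − 2.4788 = 3.0712%.

3.071%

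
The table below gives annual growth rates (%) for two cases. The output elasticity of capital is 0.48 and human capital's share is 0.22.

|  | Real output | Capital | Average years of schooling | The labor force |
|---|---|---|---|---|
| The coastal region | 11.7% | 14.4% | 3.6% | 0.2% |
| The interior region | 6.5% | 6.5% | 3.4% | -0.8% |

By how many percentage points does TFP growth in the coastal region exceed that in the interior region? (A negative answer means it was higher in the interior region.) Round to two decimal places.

1.06 percentage points

Labor's share = 1 − 0.48 − 0.22 = 0.3.
The coastal region: TFP = 11.7 − 6.912 − 0.792 − 0.06 = 3.936%.
The interior region: TFP = 6.5 − 3.12 − 0.748 + 0.24 = 2.872%.
Difference = 3.936 − (2.872) = 1.064 pp.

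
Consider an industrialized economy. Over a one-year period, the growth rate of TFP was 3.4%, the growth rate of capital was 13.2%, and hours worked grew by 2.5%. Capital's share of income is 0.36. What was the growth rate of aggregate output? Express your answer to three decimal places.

Labor's share = 1 − 0.36 = 0.64.
Capital: 0.36 × 13.2 = 4.752 pp.
Hours worked: 0.64 × 2.5 = 1.6 pp.
Output growth = 3.4 + 6.352 = 9.752%.

Aggregate output grew 9.752%.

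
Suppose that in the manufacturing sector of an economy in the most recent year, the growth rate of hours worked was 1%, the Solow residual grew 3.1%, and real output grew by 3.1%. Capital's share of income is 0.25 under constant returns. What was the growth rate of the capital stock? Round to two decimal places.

-3.00%

Labor's share = 1 − 0.25 = 0.75.
gY = gA + 0.75×1 + 0.25×g.
0.25×g = 3.1 − 3.1 − 0.75 = -0.75.
g = -0.75 / 0.25 = -3%.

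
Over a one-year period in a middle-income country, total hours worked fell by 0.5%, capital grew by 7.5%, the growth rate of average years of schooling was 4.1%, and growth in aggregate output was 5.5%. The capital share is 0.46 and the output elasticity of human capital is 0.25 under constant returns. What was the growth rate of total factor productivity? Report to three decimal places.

1.170%

Labor's share = 1 − 0.46 − 0.25 = 0.29.
Capital: 0.46 × 7.5 = 3.45 pp.
Average years of schooling: 0.25 × 4.1 = 1.025 pp.
Total hours worked: 0.29 × (-0.5) = -0.145 pp.
TFP growth = 5.5 − 4.33 = 1.17%.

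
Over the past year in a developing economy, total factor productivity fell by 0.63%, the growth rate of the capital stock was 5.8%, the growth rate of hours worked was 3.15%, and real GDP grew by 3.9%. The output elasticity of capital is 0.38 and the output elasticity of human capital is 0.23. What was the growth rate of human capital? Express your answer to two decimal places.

4.77%

Labor's share = 1 − 0.38 − 0.23 = 0.39.
gY = gA + 0.38×5.8 + 0.39×3.15 + 0.23×g.
0.23×g = 3.9 + 0.63 − 3.4325 = 1.0975.
g = 1.0975 / 0.23 = 4.7717%.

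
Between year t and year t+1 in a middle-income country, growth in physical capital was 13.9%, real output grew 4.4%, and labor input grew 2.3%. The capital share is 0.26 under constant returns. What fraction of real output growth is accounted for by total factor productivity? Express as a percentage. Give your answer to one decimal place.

Total factor productivity accounted for -20.8% of growth.

Labor's share = 1 − 0.26 = 0.74.
Physical capital: 0.26 × 13.9 = 3.614 pp.
Labor input: 0.74 × 2.3 = 1.702 pp.
TFP growth = 4.4 − 5.316 = -0.916%.
TFP share of growth = -0.916 / 4.4 × 100 = -20.818%.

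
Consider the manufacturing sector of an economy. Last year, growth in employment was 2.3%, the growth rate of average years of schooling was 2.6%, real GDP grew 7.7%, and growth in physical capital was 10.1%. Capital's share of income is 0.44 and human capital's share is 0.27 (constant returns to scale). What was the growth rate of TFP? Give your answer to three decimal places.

TFP growth was 1.887%.

Labor's share = 1 − 0.44 − 0.27 = 0.29.
Physical capital: 0.44 × 10.1 = 4.444 pp.
Average years of schooling: 0.27 × 2.6 = 0.702 pp.
Employment: 0.29 × 2.3 = 0.667 pp.
TFP growth = 7.7 − 5.813 = 1.887%.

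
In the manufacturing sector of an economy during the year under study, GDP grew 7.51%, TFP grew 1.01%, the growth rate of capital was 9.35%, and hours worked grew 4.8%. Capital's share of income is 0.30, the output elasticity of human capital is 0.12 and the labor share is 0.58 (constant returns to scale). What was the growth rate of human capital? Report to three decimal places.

7.592%

Labor's share = 1 − 0.3 − 0.12 = 0.58.
gY = gA + 0.3×9.35 + 0.58×4.8 + 0.12×g.
0.12×g = 7.51 − 1.01 − 5.589 = 0.911.
g = 0.911 / 0.12 = 7.59167%.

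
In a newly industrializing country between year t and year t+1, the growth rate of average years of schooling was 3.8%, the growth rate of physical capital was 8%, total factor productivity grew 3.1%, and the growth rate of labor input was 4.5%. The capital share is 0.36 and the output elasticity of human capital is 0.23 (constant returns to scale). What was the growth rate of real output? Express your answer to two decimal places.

8.70%

Labor's share = 1 − 0.36 − 0.23 = 0.41.
Physical capital: 0.36 × 8 = 2.88 pp.
Average years of schooling: 0.23 × 3.8 = 0.874 pp.
Labor input: 0.41 × 4.5 = 1.845 pp.
Output growth = 3.1 + 5.599 = 8.699%.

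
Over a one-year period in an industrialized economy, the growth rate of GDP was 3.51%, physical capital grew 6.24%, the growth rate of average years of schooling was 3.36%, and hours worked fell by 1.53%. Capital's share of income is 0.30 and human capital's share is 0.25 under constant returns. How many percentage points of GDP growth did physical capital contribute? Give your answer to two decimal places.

Contribution = share × growth = 0.3 × 6.24 = 1.872 pp.

1.87 pp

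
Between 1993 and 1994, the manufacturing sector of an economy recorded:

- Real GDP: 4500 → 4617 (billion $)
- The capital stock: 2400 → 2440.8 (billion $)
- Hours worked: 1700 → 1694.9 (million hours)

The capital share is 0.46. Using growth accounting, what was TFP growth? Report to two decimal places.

1.98%

Real GDP growth = (4617 − 4500) / 4500 = 2.6%.
The capital stock growth = (2440.8 − 2400) / 2400 = 1.7%.
Hours worked growth = (1694.9 − 1700) / 1700 = -0.3%.
Labor's share = 1 − 0.46 = 0.54.
The capital stock: 0.46 × 1.7 = 0.782 pp.
Hours worked: 0.54 × (-0.3) = -0.162 pp.
TFP growth = 2.6 − 0.62 = 1.98%.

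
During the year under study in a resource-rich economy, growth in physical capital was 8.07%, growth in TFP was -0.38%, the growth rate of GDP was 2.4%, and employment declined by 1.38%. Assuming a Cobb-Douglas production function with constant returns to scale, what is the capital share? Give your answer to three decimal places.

α = 0.440

gY = gA + α·gK + (1−α)·gL, so gY − gA − gL = α(gK − gL).
2.4 + 0.38 + 1.38 = α × (8.07 − (-1.38)).
4.16 = 9.45 α, so α = 0.44021.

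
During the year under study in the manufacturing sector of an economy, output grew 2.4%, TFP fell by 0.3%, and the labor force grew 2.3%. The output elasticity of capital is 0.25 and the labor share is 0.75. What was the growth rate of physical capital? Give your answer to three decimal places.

Physical capital grew 3.900%.

Labor's share = 1 − 0.25 = 0.75.
gY = gA + 0.75×2.3 + 0.25×g.
0.25×g = 2.4 + 0.3 − 1.725 = 0.975.
g = 0.975 / 0.25 = 3.9%.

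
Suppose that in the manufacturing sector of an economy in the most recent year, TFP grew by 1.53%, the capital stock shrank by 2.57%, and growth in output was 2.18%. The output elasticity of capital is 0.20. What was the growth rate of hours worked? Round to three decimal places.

Labor's share = 1 − 0.2 = 0.8.
gY = gA + 0.2×(-2.57) + 0.8×g.
0.8×g = 2.18 − 1.53 + 0.514 = 1.164.
g = 1.164 / 0.8 = 1.455%.

1.455%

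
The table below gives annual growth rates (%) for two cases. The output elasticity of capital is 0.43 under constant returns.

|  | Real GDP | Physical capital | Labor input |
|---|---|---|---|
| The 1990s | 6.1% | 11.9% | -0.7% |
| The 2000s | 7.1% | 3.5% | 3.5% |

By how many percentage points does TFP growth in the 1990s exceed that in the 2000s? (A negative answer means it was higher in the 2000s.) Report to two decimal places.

-2.22 percentage points

Labor's share = 1 − 0.43 = 0.57.
The 1990s: TFP = 6.1 − 5.117 + 0.399 = 1.382%.
The 2000s: TFP = 7.1 − 1.505 − 1.995 = 3.6%.
Difference = 1.382 − (3.6) = -2.218 pp.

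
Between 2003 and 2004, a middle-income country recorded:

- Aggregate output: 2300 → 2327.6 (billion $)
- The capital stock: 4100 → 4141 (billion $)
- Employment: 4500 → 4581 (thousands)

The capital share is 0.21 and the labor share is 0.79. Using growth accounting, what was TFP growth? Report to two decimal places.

-0.43%

Aggregate output growth = (2327.6 − 2300) / 2300 = 1.2%.
The capital stock growth = (4141 − 4100) / 4100 = 1%.
Employment growth = (4581 − 4500) / 4500 = 1.8%.
Labor's share = 1 − 0.21 = 0.79.
The capital stock: 0.21 × 1 = 0.21 pp.
Employment: 0.79 × 1.8 = 1.422 pp.
TFP growth = 1.2 − 1.632 = -0.432%.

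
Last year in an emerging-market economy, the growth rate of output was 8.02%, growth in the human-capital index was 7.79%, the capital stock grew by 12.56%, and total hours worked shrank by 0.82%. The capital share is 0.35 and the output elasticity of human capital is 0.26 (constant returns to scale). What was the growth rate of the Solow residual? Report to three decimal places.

1.918%

Labor's share = 1 − 0.35 − 0.26 = 0.39.
The capital stock: 0.35 × 12.56 = 4.396 pp.
The human-capital index: 0.26 × 7.79 = 2.0254 pp.
Total hours worked: 0.39 × (-0.82) = -0.3198 pp.
TFP growth = 8.02 − 6.1016 = 1.9184%.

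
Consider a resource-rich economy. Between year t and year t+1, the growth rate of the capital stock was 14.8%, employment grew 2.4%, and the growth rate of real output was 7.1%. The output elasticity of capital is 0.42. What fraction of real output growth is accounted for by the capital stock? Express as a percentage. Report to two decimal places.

87.55%

The capital stock contributed 0.42 × 14.8 = 6.216 pp.
Share of growth = 6.216 / 7.1 × 100 = 87.5493%.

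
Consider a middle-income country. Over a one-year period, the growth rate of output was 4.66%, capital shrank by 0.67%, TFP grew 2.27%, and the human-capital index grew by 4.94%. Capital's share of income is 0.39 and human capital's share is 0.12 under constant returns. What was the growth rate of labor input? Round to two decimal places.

Labor's share = 1 − 0.39 − 0.12 = 0.49.
gY = gA + 0.39×(-0.67) + 0.12×4.94 + 0.49×g.
0.49×g = 4.66 − 2.27 − 0.3315 = 2.0585.
g = 2.0585 / 0.49 = 4.201%.

4.20%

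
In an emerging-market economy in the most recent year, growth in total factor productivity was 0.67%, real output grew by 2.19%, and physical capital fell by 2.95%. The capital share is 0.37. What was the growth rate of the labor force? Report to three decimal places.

Labor's share = 1 − 0.37 = 0.63.
gY = gA + 0.37×(-2.95) + 0.63×g.
0.63×g = 2.19 − 0.67 + 1.0915 = 2.6115.
g = 2.6115 / 0.63 = 4.14524%.

4.145%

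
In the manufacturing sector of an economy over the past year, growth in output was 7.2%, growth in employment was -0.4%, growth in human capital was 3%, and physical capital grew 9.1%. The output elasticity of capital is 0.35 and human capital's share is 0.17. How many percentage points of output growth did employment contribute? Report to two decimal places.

Labor's share = 1 − 0.35 − 0.17 = 0.48.
Contribution = share × growth = 0.48 × (-0.4) = -0.192 pp.

-0.19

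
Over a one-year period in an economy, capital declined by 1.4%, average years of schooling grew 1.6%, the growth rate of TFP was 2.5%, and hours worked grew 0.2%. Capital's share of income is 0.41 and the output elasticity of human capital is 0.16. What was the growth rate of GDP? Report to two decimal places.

GDP growth was 2.27%.

Labor's share = 1 − 0.41 − 0.16 = 0.43.
Capital: 0.41 × (-1.4) = -0.574 pp.
Average years of schooling: 0.16 × 1.6 = 0.256 pp.
Hours worked: 0.43 × 0.2 = 0.086 pp.
Output growth = 2.5 + (-0.232) = 2.268%.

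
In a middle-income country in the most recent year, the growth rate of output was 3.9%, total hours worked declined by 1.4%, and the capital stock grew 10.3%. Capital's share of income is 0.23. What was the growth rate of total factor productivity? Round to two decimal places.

2.61%

Labor's share = 1 − 0.23 = 0.77.
The capital stock: 0.23 × 10.3 = 2.369 pp.
Total hours worked: 0.77 × (-1.4) = -1.078 pp.
TFP growth = 3.9 − 1.291 = 2.609%.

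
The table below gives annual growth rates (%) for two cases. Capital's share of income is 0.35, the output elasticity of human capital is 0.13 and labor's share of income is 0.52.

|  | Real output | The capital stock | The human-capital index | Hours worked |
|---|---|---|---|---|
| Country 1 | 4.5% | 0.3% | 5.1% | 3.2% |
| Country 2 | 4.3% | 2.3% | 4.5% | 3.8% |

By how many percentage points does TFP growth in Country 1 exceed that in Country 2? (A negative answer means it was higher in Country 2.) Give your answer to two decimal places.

Labor's share = 1 − 0.35 − 0.13 = 0.52.
Country 1: TFP = 4.5 − 0.105 − 0.663 − 1.664 = 2.068%.
Country 2: TFP = 4.3 − 0.805 − 0.585 − 1.976 = 0.934%.
Difference = 2.068 − (0.934) = 1.134 pp.

1.13 percentage points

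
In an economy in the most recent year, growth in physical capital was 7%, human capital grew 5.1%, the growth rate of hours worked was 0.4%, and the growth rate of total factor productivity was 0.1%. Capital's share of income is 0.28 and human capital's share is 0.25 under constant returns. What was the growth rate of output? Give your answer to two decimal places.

Labor's share = 1 − 0.28 − 0.25 = 0.47.
Physical capital: 0.28 × 7 = 1.96 pp.
Human capital: 0.25 × 5.1 = 1.275 pp.
Hours worked: 0.47 × 0.4 = 0.188 pp.
Output growth = 0.1 + 3.423 = 3.523%.

3.52%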